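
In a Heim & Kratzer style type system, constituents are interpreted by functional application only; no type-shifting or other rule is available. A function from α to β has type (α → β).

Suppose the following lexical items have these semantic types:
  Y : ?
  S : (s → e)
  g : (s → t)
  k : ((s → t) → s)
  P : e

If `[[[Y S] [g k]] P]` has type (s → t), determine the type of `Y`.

[[[Y S] [g k]] P] must have type (s → t). The sister P has type e; that is not a function onto (s → t), so [[Y S] [g k]] must be the functor, of type (e → (s → t)).
[[Y S] [g k]] must have type (e → (s → t)). The sister [g k] has type s; that is not a function onto (e → (s → t)), so [Y S] must be the functor, of type (s → (e → (s → t))).
[Y S] must have type (s → (e → (s → t))). The sister S has type (s → e); that is not a function onto (s → (e → (s → t))), so Y must be the functor, of type ((s → e) → (s → (e → (s → t)))).

((s → e) → (s → (e → (s → t))))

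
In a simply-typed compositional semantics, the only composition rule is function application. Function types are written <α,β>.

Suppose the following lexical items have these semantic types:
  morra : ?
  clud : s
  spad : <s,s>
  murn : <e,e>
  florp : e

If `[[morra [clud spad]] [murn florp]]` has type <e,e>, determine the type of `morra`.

<s,<e,<e,e>>>

For [[morra [clud spad]] [murn florp]] to have type <e,e> with [murn florp] of type e, [morra [clud spad]] must be the function: [morra [clud spad]] : <e,<e,e>>.
For [morra [clud spad]] to have type <e,<e,e>> with [clud spad] of type s, morra must be the function: morra : <s,<e,<e,e>>>.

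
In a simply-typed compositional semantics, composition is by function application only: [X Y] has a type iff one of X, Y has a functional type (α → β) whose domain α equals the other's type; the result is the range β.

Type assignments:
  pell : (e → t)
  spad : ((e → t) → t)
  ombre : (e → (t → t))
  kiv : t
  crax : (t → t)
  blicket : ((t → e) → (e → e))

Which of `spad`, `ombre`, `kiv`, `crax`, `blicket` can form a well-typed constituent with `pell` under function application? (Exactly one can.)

spad — combines: spad : ((e → t) → t) takes pell : (e → t) as argument, giving t.
ombre : (e → (t → t)) — pell needs e; ombre needs e; neither fits.
kiv : t — pell needs e; kiv needs nothing (atomic); neither fits.
crax : (t → t) — pell needs e; crax needs t; neither fits.
blicket : ((t → e) → (e → e)) — pell needs e; blicket needs (t → e); neither fits.

spad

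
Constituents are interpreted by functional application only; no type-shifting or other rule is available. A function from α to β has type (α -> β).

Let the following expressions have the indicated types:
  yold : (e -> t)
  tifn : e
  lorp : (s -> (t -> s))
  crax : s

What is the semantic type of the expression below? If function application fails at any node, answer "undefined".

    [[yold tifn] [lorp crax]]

[yold tifn]: (e -> t) applied to e yields t.
[lorp crax]: (s -> (t -> s)) applied to s yields (t -> s).
[[yold tifn] [lorp crax]]: (t -> s) applied to t yields s.

s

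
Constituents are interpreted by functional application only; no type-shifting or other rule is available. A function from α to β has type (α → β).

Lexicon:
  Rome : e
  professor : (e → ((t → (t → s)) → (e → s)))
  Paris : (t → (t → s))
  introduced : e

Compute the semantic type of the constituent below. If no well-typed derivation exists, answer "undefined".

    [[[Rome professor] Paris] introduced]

At [Rome professor], professor : (e → ((t → (t → s)) → (e → s))) takes Rome : e, giving ((t → (t → s)) → (e → s)).
At [[Rome professor] Paris], [Rome professor] : ((t → (t → s)) → (e → s)) takes Paris : (t → (t → s)), giving (e → s).
At [[[Rome professor] Paris] introduced], [[Rome professor] Paris] : (e → s) takes introduced : e, giving s.

s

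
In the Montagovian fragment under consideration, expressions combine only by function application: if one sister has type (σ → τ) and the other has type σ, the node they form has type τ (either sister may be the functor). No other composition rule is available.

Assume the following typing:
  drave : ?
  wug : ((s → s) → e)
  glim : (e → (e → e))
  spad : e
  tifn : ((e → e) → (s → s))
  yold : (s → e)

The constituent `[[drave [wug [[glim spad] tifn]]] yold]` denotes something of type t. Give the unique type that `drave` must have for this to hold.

[[drave [wug [[glim spad] tifn]]] yold] is required to be t. yold : (s → e) cannot yield t as functor, so [drave [wug [[glim spad] tifn]]] : ((s → e) → t).
[drave [wug [[glim spad] tifn]]] is required to be ((s → e) → t). [wug [[glim spad] tifn]] : e cannot yield ((s → e) → t) as functor, so drave : (e → ((s → e) → t)).

(e → ((s → e) → t))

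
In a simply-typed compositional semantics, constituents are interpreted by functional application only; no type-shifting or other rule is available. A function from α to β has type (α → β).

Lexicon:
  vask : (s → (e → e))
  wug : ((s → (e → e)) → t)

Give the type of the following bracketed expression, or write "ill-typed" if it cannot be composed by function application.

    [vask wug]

[vask wug] — wug of type ((s → (e → e)) → t) combines with vask of type (s → (e → e)): type t.

t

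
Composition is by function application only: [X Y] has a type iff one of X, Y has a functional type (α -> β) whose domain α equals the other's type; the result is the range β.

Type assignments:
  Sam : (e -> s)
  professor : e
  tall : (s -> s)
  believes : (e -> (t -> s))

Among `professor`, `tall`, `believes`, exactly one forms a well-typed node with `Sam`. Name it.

professor

professor — combines: Sam : (e -> s) takes professor : e as argument, giving s.
tall : (s -> s) — neither side's domain matches the other.
believes : (e -> (t -> s)) — neither side's domain matches the other.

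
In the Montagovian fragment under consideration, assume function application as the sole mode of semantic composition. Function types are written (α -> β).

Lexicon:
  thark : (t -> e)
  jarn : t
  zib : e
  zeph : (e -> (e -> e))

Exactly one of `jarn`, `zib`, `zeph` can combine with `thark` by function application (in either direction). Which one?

jarn — combines: thark : (t -> e) takes jarn : t as argument, giving e.
zib : e — does not combine with thark.
zeph : (e -> (e -> e)) — does not combine with thark.

jarn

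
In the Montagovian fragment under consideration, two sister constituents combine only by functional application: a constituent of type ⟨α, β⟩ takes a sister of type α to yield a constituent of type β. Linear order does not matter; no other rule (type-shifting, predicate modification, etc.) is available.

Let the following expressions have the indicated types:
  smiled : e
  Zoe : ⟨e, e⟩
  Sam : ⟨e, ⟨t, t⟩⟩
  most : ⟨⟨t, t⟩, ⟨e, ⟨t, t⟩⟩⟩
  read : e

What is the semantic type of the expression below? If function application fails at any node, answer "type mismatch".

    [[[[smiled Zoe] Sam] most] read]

⟨t, t⟩

[smiled Zoe]: Zoe is ⟨e, e⟩, smiled is e; result e.
[[smiled Zoe] Sam]: Sam is ⟨e, ⟨t, t⟩⟩, [smiled Zoe] is e; result ⟨t, t⟩.
[[[smiled Zoe] Sam] most]: most is ⟨⟨t, t⟩, ⟨e, ⟨t, t⟩⟩⟩, [[smiled Zoe] Sam] is ⟨t, t⟩; result ⟨e, ⟨t, t⟩⟩.
[[[[smiled Zoe] Sam] most] read]: [[[smiled Zoe] Sam] most] is ⟨e, ⟨t, t⟩⟩, read is e; result ⟨t, t⟩.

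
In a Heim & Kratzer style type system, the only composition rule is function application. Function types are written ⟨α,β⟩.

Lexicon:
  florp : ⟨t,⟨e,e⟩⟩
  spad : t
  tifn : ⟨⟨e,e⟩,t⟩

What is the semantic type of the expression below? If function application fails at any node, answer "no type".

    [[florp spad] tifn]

t

[florp spad] — florp of type ⟨t,⟨e,e⟩⟩ combines with spad of type t: type ⟨e,e⟩.
[[florp spad] tifn] — tifn of type ⟨⟨e,e⟩,t⟩ combines with [florp spad] of type ⟨e,e⟩: type t.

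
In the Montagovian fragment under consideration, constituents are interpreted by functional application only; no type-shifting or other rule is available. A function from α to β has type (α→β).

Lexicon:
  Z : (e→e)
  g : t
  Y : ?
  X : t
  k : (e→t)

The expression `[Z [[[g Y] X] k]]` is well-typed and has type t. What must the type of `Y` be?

At [Z [[[g Y] X] k]] (required: t): Z is (e→e), which is not a function with range t; hence [[[g Y] X] k] is the functor — type ((e→e)→t).
At [[[g Y] X] k] (required: ((e→e)→t)): k is (e→t), which is not a function with range ((e→e)→t); hence [[g Y] X] is the functor — type ((e→t)→((e→e)→t)).
At [[g Y] X] (required: ((e→t)→((e→e)→t))): X is t, which is not a function with range ((e→t)→((e→e)→t)); hence [g Y] is the functor — type (t→((e→t)→((e→e)→t))).
At [g Y] (required: (t→((e→t)→((e→e)→t)))): g is t, which is not a function with range (t→((e→t)→((e→e)→t))); hence Y is the functor — type (t→(t→((e→t)→((e→e)→t)))).

(t→(t→((e→t)→((e→e)→t))))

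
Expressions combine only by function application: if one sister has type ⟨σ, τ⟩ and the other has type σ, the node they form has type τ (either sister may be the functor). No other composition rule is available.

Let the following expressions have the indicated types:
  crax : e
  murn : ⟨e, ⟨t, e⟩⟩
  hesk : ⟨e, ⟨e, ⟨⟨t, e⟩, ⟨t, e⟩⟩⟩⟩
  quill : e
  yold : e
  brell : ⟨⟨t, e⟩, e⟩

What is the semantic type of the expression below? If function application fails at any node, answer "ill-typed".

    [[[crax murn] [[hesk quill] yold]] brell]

e

At [crax murn], murn : ⟨e, ⟨t, e⟩⟩ takes crax : e, giving ⟨t, e⟩.
At [hesk quill], hesk : ⟨e, ⟨e, ⟨⟨t, e⟩, ⟨t, e⟩⟩⟩⟩ takes quill : e, giving ⟨e, ⟨⟨t, e⟩, ⟨t, e⟩⟩⟩.
At [[hesk quill] yold], [hesk quill] : ⟨e, ⟨⟨t, e⟩, ⟨t, e⟩⟩⟩ takes yold : e, giving ⟨⟨t, e⟩, ⟨t, e⟩⟩.
At [[crax murn] [[hesk quill] yold]], [[hesk quill] yold] : ⟨⟨t, e⟩, ⟨t, e⟩⟩ takes [crax murn] : ⟨t, e⟩, giving ⟨t, e⟩.
At [[[crax murn] [[hesk quill] yold]] brell], brell : ⟨⟨t, e⟩, e⟩ takes [[crax murn] [[hesk quill] yold]] : ⟨t, e⟩, giving e.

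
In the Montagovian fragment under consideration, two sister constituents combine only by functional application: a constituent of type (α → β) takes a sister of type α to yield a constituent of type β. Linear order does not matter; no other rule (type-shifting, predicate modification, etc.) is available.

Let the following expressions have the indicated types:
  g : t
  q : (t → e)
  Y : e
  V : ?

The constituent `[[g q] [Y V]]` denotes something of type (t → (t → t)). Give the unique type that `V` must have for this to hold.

[[g q] [Y V]] must have type (t → (t → t)). The sister [g q] has type e; that is not a function onto (t → (t → t)), so [Y V] must be the functor, of type (e → (t → (t → t))).
[Y V] must have type (e → (t → (t → t))). The sister Y has type e; that is not a function onto (e → (t → (t → t))), so V must be the functor, of type (e → (e → (t → (t → t)))).

(e → (e → (t → (t → t))))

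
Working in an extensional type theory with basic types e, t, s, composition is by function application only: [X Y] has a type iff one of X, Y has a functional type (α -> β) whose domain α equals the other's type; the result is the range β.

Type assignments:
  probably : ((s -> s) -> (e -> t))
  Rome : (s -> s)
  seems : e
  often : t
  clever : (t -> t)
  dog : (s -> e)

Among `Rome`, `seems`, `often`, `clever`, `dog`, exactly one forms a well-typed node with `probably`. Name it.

Rome

Rome — combines: probably : ((s -> s) -> (e -> t)) takes Rome : (s -> s) as argument, giving (e -> t).
seems : e — neither side's domain matches the other.
often : t — neither side's domain matches the other.
clever : (t -> t) — neither side's domain matches the other.
dog : (s -> e) — neither side's domain matches the other.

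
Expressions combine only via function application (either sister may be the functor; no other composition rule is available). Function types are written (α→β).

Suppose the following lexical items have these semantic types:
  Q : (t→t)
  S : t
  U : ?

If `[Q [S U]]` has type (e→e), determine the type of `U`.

For [Q [S U]] to have type (e→e) with Q of type (t→t), [S U] must be the function: [S U] : ((t→t)→(e→e)).
For [S U] to have type ((t→t)→(e→e)) with S of type t, U must be the function: U : (t→((t→t)→(e→e))).

(t→((t→t)→(e→e)))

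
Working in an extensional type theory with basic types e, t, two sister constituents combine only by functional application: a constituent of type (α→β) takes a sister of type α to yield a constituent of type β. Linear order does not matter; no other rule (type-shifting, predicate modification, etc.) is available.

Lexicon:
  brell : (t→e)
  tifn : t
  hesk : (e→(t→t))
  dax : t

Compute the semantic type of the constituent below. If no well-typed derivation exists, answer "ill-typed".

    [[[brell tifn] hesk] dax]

[brell tifn]: (t→e) applied to t yields e.
[[brell tifn] hesk]: (e→(t→t)) applied to e yields (t→t).
[[[brell tifn] hesk] dax]: (t→t) applied to t yields t.

t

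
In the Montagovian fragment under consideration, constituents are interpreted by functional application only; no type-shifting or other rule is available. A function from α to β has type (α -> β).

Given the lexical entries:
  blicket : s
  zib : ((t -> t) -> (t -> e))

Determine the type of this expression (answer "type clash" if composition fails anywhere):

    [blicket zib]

At [blicket zib]: neither s nor ((t -> t) -> (t -> e)) can take the other as argument; the node is ill-typed.

type clash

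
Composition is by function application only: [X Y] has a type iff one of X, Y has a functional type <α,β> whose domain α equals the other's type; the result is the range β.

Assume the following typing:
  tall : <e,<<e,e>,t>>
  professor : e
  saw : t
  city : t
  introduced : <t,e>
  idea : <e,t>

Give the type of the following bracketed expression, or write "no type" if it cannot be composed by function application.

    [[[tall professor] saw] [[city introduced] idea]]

At [tall professor], tall : <e,<<e,e>,t>> takes professor : e, giving <<e,e>,t>.
[[tall professor] saw]: <<e,e>,t> with t — neither is a function whose domain matches the other; composition fails here.

no type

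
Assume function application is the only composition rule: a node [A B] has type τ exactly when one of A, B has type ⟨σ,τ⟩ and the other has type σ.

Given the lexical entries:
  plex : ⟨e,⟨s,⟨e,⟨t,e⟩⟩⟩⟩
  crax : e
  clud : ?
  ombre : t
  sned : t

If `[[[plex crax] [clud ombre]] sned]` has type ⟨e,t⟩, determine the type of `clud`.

⟨t,⟨⟨s,⟨e,⟨t,e⟩⟩⟩,⟨t,⟨e,t⟩⟩⟩⟩

For [[[plex crax] [clud ombre]] sned] to have type ⟨e,t⟩ with sned of type t, [[plex crax] [clud ombre]] must be the function: [[plex crax] [clud ombre]] : ⟨t,⟨e,t⟩⟩.
For [[plex crax] [clud ombre]] to have type ⟨t,⟨e,t⟩⟩ with [plex crax] of type ⟨s,⟨e,⟨t,e⟩⟩⟩, [clud ombre] must be the function: [clud ombre] : ⟨⟨s,⟨e,⟨t,e⟩⟩⟩,⟨t,⟨e,t⟩⟩⟩.
For [clud ombre] to have type ⟨⟨s,⟨e,⟨t,e⟩⟩⟩,⟨t,⟨e,t⟩⟩⟩ with ombre of type t, clud must be the function: clud : ⟨t,⟨⟨s,⟨e,⟨t,e⟩⟩⟩,⟨t,⟨e,t⟩⟩⟩⟩.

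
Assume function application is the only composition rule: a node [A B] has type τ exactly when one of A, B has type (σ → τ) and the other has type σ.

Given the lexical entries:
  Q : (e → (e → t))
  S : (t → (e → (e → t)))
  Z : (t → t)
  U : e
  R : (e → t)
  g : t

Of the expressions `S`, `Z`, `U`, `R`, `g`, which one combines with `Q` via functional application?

S : (t → (e → (e → t))) — no; Q wants e, and S wants t.
Z : (t → t) — no; Q wants e, and Z wants t.
U — combines: Q : (e → (e → t)) takes U : e as argument, giving (e → t).
R : (e → t) — no; Q wants e, and R wants e.
g : t — no; Q wants e, and g wants nothing (atomic).

U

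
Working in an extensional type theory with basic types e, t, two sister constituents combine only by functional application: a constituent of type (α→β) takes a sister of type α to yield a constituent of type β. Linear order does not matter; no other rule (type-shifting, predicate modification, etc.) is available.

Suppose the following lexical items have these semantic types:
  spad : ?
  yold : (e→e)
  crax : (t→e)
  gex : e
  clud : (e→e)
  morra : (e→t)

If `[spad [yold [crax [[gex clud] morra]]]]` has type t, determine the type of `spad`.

At [spad [yold [crax [[gex clud] morra]]]] (required: t): [yold [crax [[gex clud] morra]]] is e, which is not a function with range t; hence spad is the functor — type (e→t).

(e→t)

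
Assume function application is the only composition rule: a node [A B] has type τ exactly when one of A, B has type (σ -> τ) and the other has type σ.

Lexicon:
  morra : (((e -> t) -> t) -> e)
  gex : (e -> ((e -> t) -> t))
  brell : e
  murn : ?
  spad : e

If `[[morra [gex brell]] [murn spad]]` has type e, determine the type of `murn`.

[[morra [gex brell]] [murn spad]] must have type e. The sister [morra [gex brell]] has type e; that is not a function onto e, so [murn spad] must be the functor, of type (e -> e).
[murn spad] must have type (e -> e). The sister spad has type e; that is not a function onto (e -> e), so murn must be the functor, of type (e -> (e -> e)).

(e -> (e -> e))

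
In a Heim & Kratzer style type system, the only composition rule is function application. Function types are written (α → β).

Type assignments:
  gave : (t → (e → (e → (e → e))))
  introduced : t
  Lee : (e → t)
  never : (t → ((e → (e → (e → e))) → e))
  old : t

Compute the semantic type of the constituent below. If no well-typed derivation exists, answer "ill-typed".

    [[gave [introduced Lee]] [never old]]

[introduced Lee]: t with (e → t) — neither is a function whose domain matches the other; composition fails here.

ill-typed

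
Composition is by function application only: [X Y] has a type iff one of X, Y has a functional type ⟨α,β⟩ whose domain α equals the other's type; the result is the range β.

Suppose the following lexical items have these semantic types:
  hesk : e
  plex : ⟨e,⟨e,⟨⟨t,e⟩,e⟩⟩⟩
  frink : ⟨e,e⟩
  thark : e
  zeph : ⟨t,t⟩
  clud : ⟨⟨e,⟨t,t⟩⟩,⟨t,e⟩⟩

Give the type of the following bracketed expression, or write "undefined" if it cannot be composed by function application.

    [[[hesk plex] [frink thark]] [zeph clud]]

undefined

[hesk plex] — plex of type ⟨e,⟨e,⟨⟨t,e⟩,e⟩⟩⟩ combines with hesk of type e: type ⟨e,⟨⟨t,e⟩,e⟩⟩.
[frink thark] — frink of type ⟨e,e⟩ combines with thark of type e: type e.
[[hesk plex] [frink thark]] — [hesk plex] of type ⟨e,⟨⟨t,e⟩,e⟩⟩ combines with [frink thark] of type e: type ⟨⟨t,e⟩,e⟩.
[zeph clud]: ⟨t,t⟩ with ⟨⟨e,⟨t,t⟩⟩,⟨t,e⟩⟩ — neither is a function whose domain matches the other; composition fails here.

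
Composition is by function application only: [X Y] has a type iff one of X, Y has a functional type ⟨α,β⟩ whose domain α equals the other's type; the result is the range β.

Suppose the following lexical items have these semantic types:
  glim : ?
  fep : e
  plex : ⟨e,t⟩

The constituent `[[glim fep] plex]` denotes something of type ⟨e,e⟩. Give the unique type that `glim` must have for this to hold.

⟨e,⟨⟨e,t⟩,⟨e,e⟩⟩⟩

[[glim fep] plex] must have type ⟨e,e⟩. The sister plex has type ⟨e,t⟩; that is not a function onto ⟨e,e⟩, so [glim fep] must be the functor, of type ⟨⟨e,t⟩,⟨e,e⟩⟩.
[glim fep] must have type ⟨⟨e,t⟩,⟨e,e⟩⟩. The sister fep has type e; that is not a function onto ⟨⟨e,t⟩,⟨e,e⟩⟩, so glim must be the functor, of type ⟨e,⟨⟨e,t⟩,⟨e,e⟩⟩⟩.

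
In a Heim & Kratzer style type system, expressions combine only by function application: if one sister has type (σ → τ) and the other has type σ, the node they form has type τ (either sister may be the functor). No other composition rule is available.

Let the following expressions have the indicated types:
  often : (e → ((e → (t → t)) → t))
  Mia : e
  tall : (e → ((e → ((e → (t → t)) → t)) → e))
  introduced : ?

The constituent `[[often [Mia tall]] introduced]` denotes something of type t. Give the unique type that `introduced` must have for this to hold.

At [[often [Mia tall]] introduced] (required: t): [often [Mia tall]] is e, which is not a function with range t; hence introduced is the functor — type (e → t).

(e → t)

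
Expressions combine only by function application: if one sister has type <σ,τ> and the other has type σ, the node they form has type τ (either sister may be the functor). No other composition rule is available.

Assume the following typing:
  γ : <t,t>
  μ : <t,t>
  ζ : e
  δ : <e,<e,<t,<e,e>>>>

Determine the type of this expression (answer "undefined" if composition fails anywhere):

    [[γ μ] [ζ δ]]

undefined

At [γ μ]: neither <t,t> nor <t,t> can take the other as argument; the node is ill-typed.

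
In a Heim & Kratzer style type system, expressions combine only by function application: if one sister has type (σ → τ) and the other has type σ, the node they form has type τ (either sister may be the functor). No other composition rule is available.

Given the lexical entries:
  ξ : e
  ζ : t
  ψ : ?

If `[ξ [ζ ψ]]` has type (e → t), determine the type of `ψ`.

(t → (e → (e → t)))

[ξ [ζ ψ]] must have type (e → t). The sister ξ has type e; that is not a function onto (e → t), so [ζ ψ] must be the functor, of type (e → (e → t)).
[ζ ψ] must have type (e → (e → t)). The sister ζ has type t; that is not a function onto (e → (e → t)), so ψ must be the functor, of type (t → (e → (e → t))).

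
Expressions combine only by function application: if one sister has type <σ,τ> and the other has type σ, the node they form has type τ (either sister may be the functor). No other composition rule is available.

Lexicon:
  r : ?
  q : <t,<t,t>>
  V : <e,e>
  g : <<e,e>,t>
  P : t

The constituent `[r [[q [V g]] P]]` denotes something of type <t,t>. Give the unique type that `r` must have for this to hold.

<t,<t,t>>

[r [[q [V g]] P]] is required to be <t,t>. [[q [V g]] P] : t cannot yield <t,t> as functor, so r : <t,<t,t>>.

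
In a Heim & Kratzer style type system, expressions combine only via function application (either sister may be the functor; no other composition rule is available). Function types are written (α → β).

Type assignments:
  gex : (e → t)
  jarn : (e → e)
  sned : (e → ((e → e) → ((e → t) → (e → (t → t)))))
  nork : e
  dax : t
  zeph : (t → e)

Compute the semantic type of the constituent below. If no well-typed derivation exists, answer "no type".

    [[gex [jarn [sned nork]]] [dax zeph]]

(t → t)

[sned nork]: sned is (e → ((e → e) → ((e → t) → (e → (t → t))))), nork is e; result ((e → e) → ((e → t) → (e → (t → t)))).
[jarn [sned nork]]: [sned nork] is ((e → e) → ((e → t) → (e → (t → t)))), jarn is (e → e); result ((e → t) → (e → (t → t))).
[gex [jarn [sned nork]]]: [jarn [sned nork]] is ((e → t) → (e → (t → t))), gex is (e → t); result (e → (t → t)).
[dax zeph]: zeph is (t → e), dax is t; result e.
[[gex [jarn [sned nork]]] [dax zeph]]: [gex [jarn [sned nork]]] is (e → (t → t)), [dax zeph] is e; result (t → t).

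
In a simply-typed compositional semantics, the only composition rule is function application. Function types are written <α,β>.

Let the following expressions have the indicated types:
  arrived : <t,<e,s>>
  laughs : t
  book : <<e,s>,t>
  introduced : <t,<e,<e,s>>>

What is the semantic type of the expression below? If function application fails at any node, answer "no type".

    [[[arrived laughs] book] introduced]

[arrived laughs]: <t,<e,s>> applied to t yields <e,s>.
[[arrived laughs] book]: <<e,s>,t> applied to <e,s> yields t.
[[[arrived laughs] book] introduced]: <t,<e,<e,s>>> applied to t yields <e,<e,s>>.

<e,<e,s>>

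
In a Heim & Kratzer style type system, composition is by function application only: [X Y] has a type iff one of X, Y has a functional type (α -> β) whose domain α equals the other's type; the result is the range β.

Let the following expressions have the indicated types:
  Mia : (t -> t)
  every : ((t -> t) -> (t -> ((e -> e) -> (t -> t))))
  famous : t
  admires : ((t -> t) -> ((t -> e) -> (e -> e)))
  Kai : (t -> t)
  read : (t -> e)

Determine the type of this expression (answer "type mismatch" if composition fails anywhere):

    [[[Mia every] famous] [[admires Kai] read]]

[Mia every]: functor every : ((t -> t) -> (t -> ((e -> e) -> (t -> t)))), argument Mia : (t -> t); result (t -> ((e -> e) -> (t -> t))).
[[Mia every] famous]: functor [Mia every] : (t -> ((e -> e) -> (t -> t))), argument famous : t; result ((e -> e) -> (t -> t)).
[admires Kai]: functor admires : ((t -> t) -> ((t -> e) -> (e -> e))), argument Kai : (t -> t); result ((t -> e) -> (e -> e)).
[[admires Kai] read]: functor [admires Kai] : ((t -> e) -> (e -> e)), argument read : (t -> e); result (e -> e).
[[[Mia every] famous] [[admires Kai] read]]: functor [[Mia every] famous] : ((e -> e) -> (t -> t)), argument [[admires Kai] read] : (e -> e); result (t -> t).

(t -> t)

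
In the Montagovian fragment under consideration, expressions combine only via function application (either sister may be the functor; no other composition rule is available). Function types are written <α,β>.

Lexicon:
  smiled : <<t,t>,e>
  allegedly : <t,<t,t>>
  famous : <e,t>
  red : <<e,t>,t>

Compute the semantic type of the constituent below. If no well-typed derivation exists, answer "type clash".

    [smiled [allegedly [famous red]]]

[famous red]: functor red : <<e,t>,t>, argument famous : <e,t>; result t.
[allegedly [famous red]]: functor allegedly : <t,<t,t>>, argument [famous red] : t; result <t,t>.
[smiled [allegedly [famous red]]]: functor smiled : <<t,t>,e>, argument [allegedly [famous red]] : <t,t>; result e.

e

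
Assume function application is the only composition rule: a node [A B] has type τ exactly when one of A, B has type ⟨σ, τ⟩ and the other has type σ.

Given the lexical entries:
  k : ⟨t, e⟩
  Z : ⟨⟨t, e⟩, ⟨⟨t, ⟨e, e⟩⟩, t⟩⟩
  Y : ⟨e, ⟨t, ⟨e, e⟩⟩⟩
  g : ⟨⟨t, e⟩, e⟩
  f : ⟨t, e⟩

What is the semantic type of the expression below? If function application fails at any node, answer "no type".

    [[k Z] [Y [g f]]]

t

[k Z]: ⟨⟨t, e⟩, ⟨⟨t, ⟨e, e⟩⟩, t⟩⟩ applied to ⟨t, e⟩ yields ⟨⟨t, ⟨e, e⟩⟩, t⟩.
[g f]: ⟨⟨t, e⟩, e⟩ applied to ⟨t, e⟩ yields e.
[Y [g f]]: ⟨e, ⟨t, ⟨e, e⟩⟩⟩ applied to e yields ⟨t, ⟨e, e⟩⟩.
[[k Z] [Y [g f]]]: ⟨⟨t, ⟨e, e⟩⟩, t⟩ applied to ⟨t, ⟨e, e⟩⟩ yields t.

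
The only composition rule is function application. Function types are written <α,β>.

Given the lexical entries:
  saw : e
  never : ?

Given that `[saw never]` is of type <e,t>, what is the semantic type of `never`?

<e,<e,t>>

For [saw never] to have type <e,t> with saw of type e, never must be the function: never : <e,<e,t>>.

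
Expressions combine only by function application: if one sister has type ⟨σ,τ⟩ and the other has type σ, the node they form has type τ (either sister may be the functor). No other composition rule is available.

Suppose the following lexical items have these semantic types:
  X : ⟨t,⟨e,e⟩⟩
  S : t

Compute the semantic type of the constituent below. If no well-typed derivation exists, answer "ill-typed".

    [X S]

[X S]: functor X : ⟨t,⟨e,e⟩⟩, argument S : t; result ⟨e,e⟩.

⟨e,e⟩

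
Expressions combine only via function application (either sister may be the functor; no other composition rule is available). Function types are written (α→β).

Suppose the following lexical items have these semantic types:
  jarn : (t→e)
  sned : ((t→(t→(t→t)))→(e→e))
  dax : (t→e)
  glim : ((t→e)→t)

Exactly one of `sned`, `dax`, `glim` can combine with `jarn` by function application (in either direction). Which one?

sned : ((t→(t→(t→t)))→(e→e)) — jarn needs t; sned needs (t→(t→(t→t))); neither fits.
dax : (t→e) — jarn needs t; dax needs t; neither fits.
glim — combines: glim : ((t→e)→t) takes jarn : (t→e) as argument, giving t.

glim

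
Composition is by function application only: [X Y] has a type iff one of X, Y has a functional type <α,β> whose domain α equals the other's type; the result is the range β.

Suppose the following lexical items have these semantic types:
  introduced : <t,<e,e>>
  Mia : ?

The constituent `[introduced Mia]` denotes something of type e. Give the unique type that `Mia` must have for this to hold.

For [introduced Mia] to have type e with introduced of type <t,<e,e>>, Mia must be the function: Mia : <<t,<e,e>>,e>.

<<t,<e,e>>,e>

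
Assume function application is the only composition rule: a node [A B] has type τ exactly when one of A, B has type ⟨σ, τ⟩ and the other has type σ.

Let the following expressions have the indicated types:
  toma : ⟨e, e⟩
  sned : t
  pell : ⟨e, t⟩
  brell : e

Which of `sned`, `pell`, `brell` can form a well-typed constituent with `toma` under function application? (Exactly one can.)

sned : t — does not combine with toma.
pell : ⟨e, t⟩ — does not combine with toma.
brell — combines: toma : ⟨e, e⟩ takes brell : e as argument, giving e.

brell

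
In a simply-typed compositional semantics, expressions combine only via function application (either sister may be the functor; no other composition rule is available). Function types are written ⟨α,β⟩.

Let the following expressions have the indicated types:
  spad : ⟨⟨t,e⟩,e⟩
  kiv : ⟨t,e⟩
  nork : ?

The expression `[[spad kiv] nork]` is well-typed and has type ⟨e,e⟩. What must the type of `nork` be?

⟨e,⟨e,e⟩⟩

[[spad kiv] nork] is required to be ⟨e,e⟩. [spad kiv] : e cannot yield ⟨e,e⟩ as functor, so nork : ⟨e,⟨e,e⟩⟩.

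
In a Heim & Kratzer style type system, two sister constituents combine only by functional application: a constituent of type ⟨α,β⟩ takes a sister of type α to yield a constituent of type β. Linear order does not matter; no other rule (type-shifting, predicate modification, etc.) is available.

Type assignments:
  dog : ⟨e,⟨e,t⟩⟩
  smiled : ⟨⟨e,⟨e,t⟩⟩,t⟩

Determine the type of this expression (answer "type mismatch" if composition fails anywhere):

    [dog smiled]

t

[dog smiled]: smiled is ⟨⟨e,⟨e,t⟩⟩,t⟩, dog is ⟨e,⟨e,t⟩⟩; result t.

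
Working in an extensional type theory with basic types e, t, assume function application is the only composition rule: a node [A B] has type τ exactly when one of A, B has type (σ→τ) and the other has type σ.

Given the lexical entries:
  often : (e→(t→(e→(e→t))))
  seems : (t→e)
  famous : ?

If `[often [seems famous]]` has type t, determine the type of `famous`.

[often [seems famous]] is required to be t. often : (e→(t→(e→(e→t)))) cannot yield t as functor, so [seems famous] : ((e→(t→(e→(e→t))))→t).
[seems famous] is required to be ((e→(t→(e→(e→t))))→t). seems : (t→e) cannot yield ((e→(t→(e→(e→t))))→t) as functor, so famous : ((t→e)→((e→(t→(e→(e→t))))→t)).

((t→e)→((e→(t→(e→(e→t))))→t))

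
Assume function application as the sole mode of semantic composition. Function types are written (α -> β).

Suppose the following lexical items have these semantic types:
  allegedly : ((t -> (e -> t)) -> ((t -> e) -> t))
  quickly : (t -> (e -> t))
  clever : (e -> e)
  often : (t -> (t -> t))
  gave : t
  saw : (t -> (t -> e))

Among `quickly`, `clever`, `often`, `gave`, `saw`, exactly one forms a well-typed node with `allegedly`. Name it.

quickly

quickly — combines: allegedly : ((t -> (e -> t)) -> ((t -> e) -> t)) takes quickly : (t -> (e -> t)) as argument, giving ((t -> e) -> t).
clever : (e -> e) — neither side's domain matches the other.
often : (t -> (t -> t)) — neither side's domain matches the other.
gave : t — neither side's domain matches the other.
saw : (t -> (t -> e)) — neither side's domain matches the other.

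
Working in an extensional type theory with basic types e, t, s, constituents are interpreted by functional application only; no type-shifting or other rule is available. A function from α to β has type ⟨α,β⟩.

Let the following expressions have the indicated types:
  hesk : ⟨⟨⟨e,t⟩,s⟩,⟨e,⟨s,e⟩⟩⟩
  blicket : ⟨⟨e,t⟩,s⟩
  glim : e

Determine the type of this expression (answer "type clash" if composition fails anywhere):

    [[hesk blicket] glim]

⟨s,e⟩

[hesk blicket]: hesk is ⟨⟨⟨e,t⟩,s⟩,⟨e,⟨s,e⟩⟩⟩, blicket is ⟨⟨e,t⟩,s⟩; result ⟨e,⟨s,e⟩⟩.
[[hesk blicket] glim]: [hesk blicket] is ⟨e,⟨s,e⟩⟩, glim is e; result ⟨s,e⟩.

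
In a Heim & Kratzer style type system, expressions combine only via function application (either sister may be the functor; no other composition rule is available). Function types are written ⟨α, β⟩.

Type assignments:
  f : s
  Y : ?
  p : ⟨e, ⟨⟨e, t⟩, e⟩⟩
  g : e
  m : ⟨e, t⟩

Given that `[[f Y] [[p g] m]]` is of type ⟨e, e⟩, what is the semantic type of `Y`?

[[f Y] [[p g] m]] is required to be ⟨e, e⟩. [[p g] m] : e cannot yield ⟨e, e⟩ as functor, so [f Y] : ⟨e, ⟨e, e⟩⟩.
[f Y] is required to be ⟨e, ⟨e, e⟩⟩. f : s cannot yield ⟨e, ⟨e, e⟩⟩ as functor, so Y : ⟨s, ⟨e, ⟨e, e⟩⟩⟩.

⟨s, ⟨e, ⟨e, e⟩⟩⟩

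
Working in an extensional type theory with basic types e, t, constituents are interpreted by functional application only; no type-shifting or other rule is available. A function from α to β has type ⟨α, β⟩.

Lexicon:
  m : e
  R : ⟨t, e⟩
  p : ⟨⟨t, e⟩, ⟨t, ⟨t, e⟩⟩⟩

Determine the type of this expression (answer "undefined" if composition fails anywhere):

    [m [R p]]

undefined

[R p] — p of type ⟨⟨t, e⟩, ⟨t, ⟨t, e⟩⟩⟩ combines with R of type ⟨t, e⟩: type ⟨t, ⟨t, e⟩⟩.
At [m [R p]]: neither e nor ⟨t, ⟨t, e⟩⟩ can take the other as argument; the node is ill-typed.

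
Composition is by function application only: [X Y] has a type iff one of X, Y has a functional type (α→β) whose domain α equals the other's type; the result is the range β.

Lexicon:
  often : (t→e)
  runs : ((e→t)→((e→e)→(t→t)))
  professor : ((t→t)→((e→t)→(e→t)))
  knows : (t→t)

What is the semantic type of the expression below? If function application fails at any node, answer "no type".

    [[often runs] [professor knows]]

At [often runs]: neither (t→e) nor ((e→t)→((e→e)→(t→t))) can take the other as argument; the node is ill-typed.

no type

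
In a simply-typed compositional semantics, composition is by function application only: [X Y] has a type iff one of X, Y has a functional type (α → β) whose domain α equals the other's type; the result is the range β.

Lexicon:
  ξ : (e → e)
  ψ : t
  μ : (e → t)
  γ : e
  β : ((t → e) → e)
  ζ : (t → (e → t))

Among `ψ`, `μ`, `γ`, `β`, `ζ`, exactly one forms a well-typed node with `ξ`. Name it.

γ

ψ : t — no; ξ wants e, and ψ wants nothing (atomic).
μ : (e → t) — no; ξ wants e, and μ wants e.
γ — combines: ξ : (e → e) takes γ : e as argument, giving e.
β : ((t → e) → e) — no; ξ wants e, and β wants (t → e).
ζ : (t → (e → t)) — no; ξ wants e, and ζ wants t.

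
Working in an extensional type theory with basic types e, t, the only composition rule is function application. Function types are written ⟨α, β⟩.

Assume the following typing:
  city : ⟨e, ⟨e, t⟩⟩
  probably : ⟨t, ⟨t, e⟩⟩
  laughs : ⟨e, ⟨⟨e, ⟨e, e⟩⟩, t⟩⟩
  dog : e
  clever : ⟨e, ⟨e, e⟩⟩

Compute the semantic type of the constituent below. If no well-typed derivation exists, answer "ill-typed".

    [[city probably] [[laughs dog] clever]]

ill-typed

[city probably]: ⟨e, ⟨e, t⟩⟩ with ⟨t, ⟨t, e⟩⟩ — neither is a function whose domain matches the other; composition fails here.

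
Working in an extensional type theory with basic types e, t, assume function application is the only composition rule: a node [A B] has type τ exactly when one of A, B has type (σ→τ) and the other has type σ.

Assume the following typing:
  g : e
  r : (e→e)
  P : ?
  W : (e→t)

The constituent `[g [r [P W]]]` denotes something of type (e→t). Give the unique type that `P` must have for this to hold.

[g [r [P W]]] is required to be (e→t). g : e cannot yield (e→t) as functor, so [r [P W]] : (e→(e→t)).
[r [P W]] is required to be (e→(e→t)). r : (e→e) cannot yield (e→(e→t)) as functor, so [P W] : ((e→e)→(e→(e→t))).
[P W] is required to be ((e→e)→(e→(e→t))). W : (e→t) cannot yield ((e→e)→(e→(e→t))) as functor, so P : ((e→t)→((e→e)→(e→(e→t)))).

((e→t)→((e→e)→(e→(e→t))))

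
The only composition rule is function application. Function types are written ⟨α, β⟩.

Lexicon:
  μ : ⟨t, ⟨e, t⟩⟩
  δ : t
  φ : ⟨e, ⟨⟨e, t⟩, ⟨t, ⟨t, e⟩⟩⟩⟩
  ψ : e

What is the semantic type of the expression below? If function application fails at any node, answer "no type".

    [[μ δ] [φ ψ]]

⟨t, ⟨t, e⟩⟩

[μ δ] — μ of type ⟨t, ⟨e, t⟩⟩ combines with δ of type t: type ⟨e, t⟩.
[φ ψ] — φ of type ⟨e, ⟨⟨e, t⟩, ⟨t, ⟨t, e⟩⟩⟩⟩ combines with ψ of type e: type ⟨⟨e, t⟩, ⟨t, ⟨t, e⟩⟩⟩.
[[μ δ] [φ ψ]] — [φ ψ] of type ⟨⟨e, t⟩, ⟨t, ⟨t, e⟩⟩⟩ combines with [μ δ] of type ⟨e, t⟩: type ⟨t, ⟨t, e⟩⟩.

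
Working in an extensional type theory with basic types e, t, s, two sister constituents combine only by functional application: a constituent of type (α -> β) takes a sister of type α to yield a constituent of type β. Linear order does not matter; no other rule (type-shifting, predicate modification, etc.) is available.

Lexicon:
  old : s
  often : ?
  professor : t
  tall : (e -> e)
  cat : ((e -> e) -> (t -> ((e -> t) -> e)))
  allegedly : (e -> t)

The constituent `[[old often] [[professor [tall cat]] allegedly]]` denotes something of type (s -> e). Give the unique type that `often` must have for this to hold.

(s -> (e -> (s -> e)))

[[old often] [[professor [tall cat]] allegedly]] must have type (s -> e). The sister [[professor [tall cat]] allegedly] has type e; that is not a function onto (s -> e), so [old often] must be the functor, of type (e -> (s -> e)).
[old often] must have type (e -> (s -> e)). The sister old has type s; that is not a function onto (e -> (s -> e)), so often must be the functor, of type (s -> (e -> (s -> e))).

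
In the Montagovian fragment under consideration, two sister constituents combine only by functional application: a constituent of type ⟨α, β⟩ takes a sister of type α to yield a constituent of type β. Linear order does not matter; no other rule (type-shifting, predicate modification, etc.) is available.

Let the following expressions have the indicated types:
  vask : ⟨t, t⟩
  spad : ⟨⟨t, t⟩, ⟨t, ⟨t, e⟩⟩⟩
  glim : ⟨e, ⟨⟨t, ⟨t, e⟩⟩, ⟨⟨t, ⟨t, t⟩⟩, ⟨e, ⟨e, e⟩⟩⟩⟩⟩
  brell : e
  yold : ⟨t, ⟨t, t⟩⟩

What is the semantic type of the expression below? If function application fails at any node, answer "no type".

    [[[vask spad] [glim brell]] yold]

⟨e, ⟨e, e⟩⟩

[vask spad]: spad is ⟨⟨t, t⟩, ⟨t, ⟨t, e⟩⟩⟩, vask is ⟨t, t⟩; result ⟨t, ⟨t, e⟩⟩.
[glim brell]: glim is ⟨e, ⟨⟨t, ⟨t, e⟩⟩, ⟨⟨t, ⟨t, t⟩⟩, ⟨e, ⟨e, e⟩⟩⟩⟩⟩, brell is e; result ⟨⟨t, ⟨t, e⟩⟩, ⟨⟨t, ⟨t, t⟩⟩, ⟨e, ⟨e, e⟩⟩⟩⟩.
[[vask spad] [glim brell]]: [glim brell] is ⟨⟨t, ⟨t, e⟩⟩, ⟨⟨t, ⟨t, t⟩⟩, ⟨e, ⟨e, e⟩⟩⟩⟩, [vask spad] is ⟨t, ⟨t, e⟩⟩; result ⟨⟨t, ⟨t, t⟩⟩, ⟨e, ⟨e, e⟩⟩⟩.
[[[vask spad] [glim brell]] yold]: [[vask spad] [glim brell]] is ⟨⟨t, ⟨t, t⟩⟩, ⟨e, ⟨e, e⟩⟩⟩, yold is ⟨t, ⟨t, t⟩⟩; result ⟨e, ⟨e, e⟩⟩.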